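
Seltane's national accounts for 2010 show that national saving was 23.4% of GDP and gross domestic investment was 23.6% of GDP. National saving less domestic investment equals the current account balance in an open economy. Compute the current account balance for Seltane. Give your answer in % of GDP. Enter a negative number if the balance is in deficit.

S - I = CA (net lending to the rest of the world).
CA = S - I = 23.4 - 23.6 = -0.2

-0.2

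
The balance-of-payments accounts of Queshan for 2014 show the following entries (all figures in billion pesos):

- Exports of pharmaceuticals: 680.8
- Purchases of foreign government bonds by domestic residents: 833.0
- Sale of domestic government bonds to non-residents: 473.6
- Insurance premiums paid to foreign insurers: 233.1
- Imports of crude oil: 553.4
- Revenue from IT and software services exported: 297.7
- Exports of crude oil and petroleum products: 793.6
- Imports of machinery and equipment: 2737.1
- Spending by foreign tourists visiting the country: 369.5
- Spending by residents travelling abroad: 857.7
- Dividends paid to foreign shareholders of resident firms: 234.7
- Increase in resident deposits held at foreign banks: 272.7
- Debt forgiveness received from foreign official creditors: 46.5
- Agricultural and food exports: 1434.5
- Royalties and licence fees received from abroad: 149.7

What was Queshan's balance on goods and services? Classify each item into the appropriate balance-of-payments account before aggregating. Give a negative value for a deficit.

-655.5

Goods: 680.8 - 2737.1 + 1434.5 - 553.4 + 793.6 = -381.6
Services: 369.5 - 857.7 - 233.1 + 297.7 + 149.7 = -273.9
Trade balance = -381.6 + (-273.9) = -655.5
(Excluded from the trade balance — financial account: purchases of foreign government bonds by domestic residents 833.0, sale of domestic government bonds to non-residents 473.6, increase in resident deposits held at foreign banks 272.7; primary income: dividends paid to foreign shareholders of resident firms 234.7; capital account: debt forgiveness received from foreign official creditors 46.5.)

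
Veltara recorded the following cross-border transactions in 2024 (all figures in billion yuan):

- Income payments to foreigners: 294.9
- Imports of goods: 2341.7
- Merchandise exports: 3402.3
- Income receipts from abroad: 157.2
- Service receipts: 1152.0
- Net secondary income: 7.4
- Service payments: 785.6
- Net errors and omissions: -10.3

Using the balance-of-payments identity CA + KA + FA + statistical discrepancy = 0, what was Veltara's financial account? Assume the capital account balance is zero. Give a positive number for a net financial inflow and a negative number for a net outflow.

Goods balance = 3402.3 - 2341.7 = 1060.6
Services balance = 1152.0 - 785.6 = 366.4
Trade balance (goods + services) = 1060.6 + 366.4 = 1427.0
Net primary income = 157.2 - 294.9 = -137.7
Net secondary income = 7.4
Current account = 1427.0 + (-137.7) + 7.4 = 1296.7
Financial account = -(1296.7 + (-10.3)) = -1286.4

-1286.4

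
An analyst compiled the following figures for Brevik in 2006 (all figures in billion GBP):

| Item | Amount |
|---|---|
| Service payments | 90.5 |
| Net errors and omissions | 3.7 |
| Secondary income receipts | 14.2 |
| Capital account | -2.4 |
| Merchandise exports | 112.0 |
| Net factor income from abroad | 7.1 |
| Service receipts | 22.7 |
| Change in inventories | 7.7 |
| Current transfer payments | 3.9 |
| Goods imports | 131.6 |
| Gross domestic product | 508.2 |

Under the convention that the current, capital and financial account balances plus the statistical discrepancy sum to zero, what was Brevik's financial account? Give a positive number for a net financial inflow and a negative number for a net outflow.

68.7

Goods balance = 112.0 - 131.6 = -19.6
Services balance = 22.7 - 90.5 = -67.8
Trade balance (goods + services) = -19.6 + (-67.8) = -87.4
Net primary income = 7.1
Net secondary income = 14.2 - 3.9 = 10.3
Current account = -87.4 + 7.1 + 10.3 = -70.0
Financial account = -(-70.0 + (-2.4) + 3.7) = 68.7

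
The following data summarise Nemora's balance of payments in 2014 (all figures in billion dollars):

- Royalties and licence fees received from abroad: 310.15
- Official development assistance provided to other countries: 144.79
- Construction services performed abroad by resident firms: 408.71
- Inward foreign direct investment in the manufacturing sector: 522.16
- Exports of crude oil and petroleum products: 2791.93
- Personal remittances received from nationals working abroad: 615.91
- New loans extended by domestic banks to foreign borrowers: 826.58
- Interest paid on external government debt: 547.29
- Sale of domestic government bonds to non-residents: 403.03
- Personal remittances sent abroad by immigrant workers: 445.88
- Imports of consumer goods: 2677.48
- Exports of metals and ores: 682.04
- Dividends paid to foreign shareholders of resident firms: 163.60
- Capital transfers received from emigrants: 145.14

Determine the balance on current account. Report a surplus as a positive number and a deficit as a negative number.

Goods: -2677.48 + 2791.93 + 682.04 = 796.49
Services: 408.71 + 310.15 = 718.86
Primary income: -163.60 - 547.29 = -710.89
Secondary income: 615.91 - 144.79 - 445.88 = 25.24
Current account = 796.49 + 718.86 + (-710.89) + 25.24 = 829.70
(Excluded from the current account — financial account: inward foreign direct investment in the manufacturing sector 522.16, new loans extended by domestic banks to foreign borrowers 826.58, sale of domestic government bonds to non-residents 403.03; capital account: capital transfers received from emigrants 145.14.)

829.70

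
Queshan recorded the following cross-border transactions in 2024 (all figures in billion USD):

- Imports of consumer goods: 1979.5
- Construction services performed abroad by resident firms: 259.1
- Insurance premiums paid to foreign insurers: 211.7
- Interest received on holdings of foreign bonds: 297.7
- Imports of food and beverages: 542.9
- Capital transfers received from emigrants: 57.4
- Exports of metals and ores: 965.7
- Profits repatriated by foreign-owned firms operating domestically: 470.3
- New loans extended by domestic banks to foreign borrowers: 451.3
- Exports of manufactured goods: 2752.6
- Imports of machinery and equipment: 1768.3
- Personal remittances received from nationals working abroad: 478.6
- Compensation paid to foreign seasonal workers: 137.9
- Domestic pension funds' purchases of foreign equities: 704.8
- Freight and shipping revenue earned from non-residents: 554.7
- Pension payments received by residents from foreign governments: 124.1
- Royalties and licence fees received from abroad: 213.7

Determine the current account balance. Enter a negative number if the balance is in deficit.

535.6

Goods: -1979.5 - 542.9 + 965.7 + 2752.6 - 1768.3 = -572.4
Services: -211.7 + 259.1 + 213.7 + 554.7 = 815.8
Primary income: -137.9 + 297.7 - 470.3 = -310.5
Secondary income: 478.6 + 124.1 = 602.7
Current account = (-572.4) + 815.8 + (-310.5) + 602.7 = 535.6
(Excluded from the current account — capital account: capital transfers received from emigrants 57.4; financial account: new loans extended by domestic banks to foreign borrowers 451.3, domestic pension funds' purchases of foreign equities 704.8.)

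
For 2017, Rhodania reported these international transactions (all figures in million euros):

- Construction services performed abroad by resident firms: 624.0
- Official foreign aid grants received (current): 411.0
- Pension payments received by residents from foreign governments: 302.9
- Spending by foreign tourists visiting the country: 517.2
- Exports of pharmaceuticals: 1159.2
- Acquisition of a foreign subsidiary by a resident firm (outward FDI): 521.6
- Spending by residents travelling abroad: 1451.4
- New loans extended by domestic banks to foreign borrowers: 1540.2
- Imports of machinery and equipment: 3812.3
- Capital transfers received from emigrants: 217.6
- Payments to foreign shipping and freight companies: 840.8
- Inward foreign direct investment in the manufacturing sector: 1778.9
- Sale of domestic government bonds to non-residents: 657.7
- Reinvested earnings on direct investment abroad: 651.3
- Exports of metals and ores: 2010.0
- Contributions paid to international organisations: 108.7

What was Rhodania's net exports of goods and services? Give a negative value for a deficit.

Goods: -3812.3 + 2010.0 + 1159.2 = -643.1
Services: -1451.4 + 517.2 + 624.0 - 840.8 = -1151.0
Trade balance = -643.1 + (-1151.0) = -1794.1
(Excluded from the trade balance — secondary income: official foreign aid grants received (current) 411.0, pension payments received by residents from foreign governments 302.9, contributions paid to international organisations 108.7; financial account: acquisition of a foreign subsidiary by a resident firm (outward FDI) 521.6, new loans extended by domestic banks to foreign borrowers 1540.2, inward foreign direct investment in the manufacturing sector 1778.9, sale of domestic government bonds to non-residents 657.7; capital account: capital transfers received from emigrants 217.6; primary income: reinvested earnings on direct investment abroad 651.3.)

-1794.1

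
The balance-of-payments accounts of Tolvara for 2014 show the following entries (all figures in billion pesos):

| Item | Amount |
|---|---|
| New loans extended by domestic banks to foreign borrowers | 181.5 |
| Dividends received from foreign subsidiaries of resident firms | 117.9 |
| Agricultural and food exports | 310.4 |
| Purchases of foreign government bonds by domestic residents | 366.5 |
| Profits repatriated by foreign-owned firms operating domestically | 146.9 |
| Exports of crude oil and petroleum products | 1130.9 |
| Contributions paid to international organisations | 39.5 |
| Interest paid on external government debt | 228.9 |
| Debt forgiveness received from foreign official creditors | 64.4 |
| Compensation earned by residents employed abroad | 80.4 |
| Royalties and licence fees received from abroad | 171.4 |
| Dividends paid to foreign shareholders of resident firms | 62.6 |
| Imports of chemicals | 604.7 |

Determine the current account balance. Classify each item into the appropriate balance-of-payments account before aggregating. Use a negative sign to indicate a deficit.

728.4

Goods: -604.7 + 1130.9 + 310.4 = 836.6
Services: 171.4
Primary income: 80.4 - 228.9 + 117.9 - 146.9 - 62.6 = -240.1
Secondary income: -39.5
Current account = 836.6 + 171.4 + (-240.1) + (-39.5) = 728.4
(Excluded from the current account — financial account: new loans extended by domestic banks to foreign borrowers 181.5, purchases of foreign government bonds by domestic residents 366.5; capital account: debt forgiveness received from foreign official creditors 64.4.)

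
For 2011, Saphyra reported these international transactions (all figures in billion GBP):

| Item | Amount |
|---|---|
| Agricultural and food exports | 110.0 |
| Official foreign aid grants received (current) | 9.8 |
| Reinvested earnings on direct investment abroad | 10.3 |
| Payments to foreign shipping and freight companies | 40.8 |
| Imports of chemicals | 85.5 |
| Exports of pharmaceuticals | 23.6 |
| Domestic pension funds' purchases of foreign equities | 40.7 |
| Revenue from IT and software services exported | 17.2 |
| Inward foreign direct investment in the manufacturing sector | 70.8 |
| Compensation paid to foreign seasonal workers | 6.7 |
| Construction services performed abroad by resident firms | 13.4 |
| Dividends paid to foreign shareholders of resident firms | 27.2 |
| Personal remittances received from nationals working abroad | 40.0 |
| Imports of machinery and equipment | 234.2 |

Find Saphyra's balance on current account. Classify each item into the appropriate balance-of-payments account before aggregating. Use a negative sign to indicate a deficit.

Goods: -234.2 + 23.6 + 110.0 - 85.5 = -186.1
Services: 13.4 + 17.2 - 40.8 = -10.2
Primary income: -27.2 + 10.3 - 6.7 = -23.6
Secondary income: 9.8 + 40.0 = 49.8
Current account = (-186.1) + (-10.2) + (-23.6) + 49.8 = -170.1
(Excluded from the current account — financial account: domestic pension funds' purchases of foreign equities 40.7, inward foreign direct investment in the manufacturing sector 70.8.)

-170.1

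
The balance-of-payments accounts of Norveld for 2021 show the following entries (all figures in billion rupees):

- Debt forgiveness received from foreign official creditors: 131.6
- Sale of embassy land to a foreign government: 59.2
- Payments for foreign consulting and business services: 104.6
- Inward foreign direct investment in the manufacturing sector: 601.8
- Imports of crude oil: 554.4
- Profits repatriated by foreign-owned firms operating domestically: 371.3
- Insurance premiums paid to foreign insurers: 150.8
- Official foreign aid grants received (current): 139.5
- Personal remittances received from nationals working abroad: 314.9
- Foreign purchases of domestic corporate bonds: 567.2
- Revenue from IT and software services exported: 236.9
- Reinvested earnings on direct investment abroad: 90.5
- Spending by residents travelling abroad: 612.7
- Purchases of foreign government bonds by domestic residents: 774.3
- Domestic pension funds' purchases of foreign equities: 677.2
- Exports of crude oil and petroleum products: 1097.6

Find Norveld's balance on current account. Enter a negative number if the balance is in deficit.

Goods: -554.4 + 1097.6 = 543.2
Services: -104.6 + 236.9 - 150.8 - 612.7 = -631.2
Primary income: 90.5 - 371.3 = -280.8
Secondary income: 139.5 + 314.9 = 454.4
Current account = 543.2 + (-631.2) + (-280.8) + 454.4 = 85.6
(Excluded from the current account — capital account: debt forgiveness received from foreign official creditors 131.6, sale of embassy land to a foreign government 59.2; financial account: inward foreign direct investment in the manufacturing sector 601.8, foreign purchases of domestic corporate bonds 567.2, purchases of foreign government bonds by domestic residents 774.3, domestic pension funds' purchases of foreign equities 677.2.)

85.6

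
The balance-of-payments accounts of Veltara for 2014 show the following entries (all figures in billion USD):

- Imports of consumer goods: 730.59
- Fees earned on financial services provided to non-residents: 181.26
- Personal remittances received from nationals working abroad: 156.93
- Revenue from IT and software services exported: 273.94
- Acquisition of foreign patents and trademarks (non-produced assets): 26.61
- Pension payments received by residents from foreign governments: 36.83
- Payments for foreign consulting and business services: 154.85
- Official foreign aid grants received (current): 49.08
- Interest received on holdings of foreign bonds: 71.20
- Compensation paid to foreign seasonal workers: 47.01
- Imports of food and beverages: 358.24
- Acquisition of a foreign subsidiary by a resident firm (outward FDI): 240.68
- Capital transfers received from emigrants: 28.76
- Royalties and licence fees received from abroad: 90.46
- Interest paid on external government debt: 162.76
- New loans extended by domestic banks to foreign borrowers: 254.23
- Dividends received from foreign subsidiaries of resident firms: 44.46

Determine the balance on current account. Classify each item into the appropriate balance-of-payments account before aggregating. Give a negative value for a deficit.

Goods: -358.24 - 730.59 = -1088.83
Services: 90.46 - 154.85 + 181.26 + 273.94 = 390.81
Primary income: 71.20 - 47.01 - 162.76 + 44.46 = -94.11
Secondary income: 156.93 + 36.83 + 49.08 = 242.84
Current account = (-1088.83) + 390.81 + (-94.11) + 242.84 = -549.29
(Excluded from the current account — capital account: acquisition of foreign patents and trademarks (non-produced assets) 26.61, capital transfers received from emigrants 28.76; financial account: acquisition of a foreign subsidiary by a resident firm (outward FDI) 240.68, new loans extended by domestic banks to foreign borrowers 254.23.)

-549.29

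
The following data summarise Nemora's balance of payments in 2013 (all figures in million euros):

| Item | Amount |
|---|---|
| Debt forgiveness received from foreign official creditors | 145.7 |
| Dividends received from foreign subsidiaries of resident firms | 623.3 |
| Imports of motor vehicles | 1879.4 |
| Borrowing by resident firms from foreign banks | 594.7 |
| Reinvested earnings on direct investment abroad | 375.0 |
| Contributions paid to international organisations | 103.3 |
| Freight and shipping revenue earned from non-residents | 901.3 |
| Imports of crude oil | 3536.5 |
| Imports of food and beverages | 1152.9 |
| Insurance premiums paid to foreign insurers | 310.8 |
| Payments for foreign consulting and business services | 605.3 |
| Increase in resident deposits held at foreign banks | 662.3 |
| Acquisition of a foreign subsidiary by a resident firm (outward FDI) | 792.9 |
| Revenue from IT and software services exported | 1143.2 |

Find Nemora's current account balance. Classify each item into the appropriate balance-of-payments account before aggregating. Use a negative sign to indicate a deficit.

Goods: -3536.5 - 1879.4 - 1152.9 = -6568.8
Services: 901.3 + 1143.2 - 310.8 - 605.3 = 1128.4
Primary income: 375.0 + 623.3 = 998.3
Secondary income: -103.3
Current account = (-6568.8) + 1128.4 + 998.3 + (-103.3) = -4545.4
(Excluded from the current account — capital account: debt forgiveness received from foreign official creditors 145.7; financial account: borrowing by resident firms from foreign banks 594.7, increase in resident deposits held at foreign banks 662.3, acquisition of a foreign subsidiary by a resident firm (outward FDI) 792.9.)

-4545.4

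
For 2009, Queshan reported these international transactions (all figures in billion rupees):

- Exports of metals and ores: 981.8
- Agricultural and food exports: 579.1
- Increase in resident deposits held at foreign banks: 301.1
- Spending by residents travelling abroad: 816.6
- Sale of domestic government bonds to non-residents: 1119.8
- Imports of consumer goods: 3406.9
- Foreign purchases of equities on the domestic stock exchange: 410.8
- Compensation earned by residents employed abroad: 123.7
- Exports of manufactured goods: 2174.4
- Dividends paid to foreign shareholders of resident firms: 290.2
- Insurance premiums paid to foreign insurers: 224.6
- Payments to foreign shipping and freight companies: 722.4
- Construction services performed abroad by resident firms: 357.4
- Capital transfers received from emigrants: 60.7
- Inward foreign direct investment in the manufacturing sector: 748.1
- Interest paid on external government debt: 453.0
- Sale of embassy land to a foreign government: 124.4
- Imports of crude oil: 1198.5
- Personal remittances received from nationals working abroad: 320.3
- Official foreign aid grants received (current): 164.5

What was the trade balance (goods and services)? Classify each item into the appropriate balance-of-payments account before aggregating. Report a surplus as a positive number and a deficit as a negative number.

Goods: 2174.4 - 3406.9 + 579.1 - 1198.5 + 981.8 = -870.1
Services: -722.4 - 224.6 + 357.4 - 816.6 = -1406.2
Trade balance = -870.1 + (-1406.2) = -2276.3
(Excluded from the trade balance — financial account: increase in resident deposits held at foreign banks 301.1, sale of domestic government bonds to non-residents 1119.8, foreign purchases of equities on the domestic stock exchange 410.8, inward foreign direct investment in the manufacturing sector 748.1; primary income: compensation earned by residents employed abroad 123.7, dividends paid to foreign shareholders of resident firms 290.2, interest paid on external government debt 453.0; capital account: capital transfers received from emigrants 60.7, sale of embassy land to a foreign government 124.4; secondary income: personal remittances received from nationals working abroad 320.3, official foreign aid grants received (current) 164.5.)

-2276.3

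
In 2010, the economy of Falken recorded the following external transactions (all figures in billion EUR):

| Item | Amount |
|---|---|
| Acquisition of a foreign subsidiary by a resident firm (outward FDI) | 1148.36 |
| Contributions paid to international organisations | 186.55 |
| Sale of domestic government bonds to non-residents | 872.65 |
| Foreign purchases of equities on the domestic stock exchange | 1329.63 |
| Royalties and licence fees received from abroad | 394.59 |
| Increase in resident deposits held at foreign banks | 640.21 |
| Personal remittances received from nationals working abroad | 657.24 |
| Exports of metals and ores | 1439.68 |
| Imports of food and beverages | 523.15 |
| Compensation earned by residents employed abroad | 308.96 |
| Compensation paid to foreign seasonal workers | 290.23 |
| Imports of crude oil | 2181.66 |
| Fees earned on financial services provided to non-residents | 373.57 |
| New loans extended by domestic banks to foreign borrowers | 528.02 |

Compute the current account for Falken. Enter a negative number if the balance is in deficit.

Goods: -523.15 - 2181.66 + 1439.68 = -1265.13
Services: 394.59 + 373.57 = 768.16
Primary income: 308.96 - 290.23 = 18.73
Secondary income: 657.24 - 186.55 = 470.69
Current account = (-1265.13) + 768.16 + 18.73 + 470.69 = -7.55
(Excluded from the current account — financial account: acquisition of a foreign subsidiary by a resident firm (outward FDI) 1148.36, sale of domestic government bonds to non-residents 872.65, foreign purchases of equities on the domestic stock exchange 1329.63, increase in resident deposits held at foreign banks 640.21, new loans extended by domestic banks to foreign borrowers 528.02.)

-7.55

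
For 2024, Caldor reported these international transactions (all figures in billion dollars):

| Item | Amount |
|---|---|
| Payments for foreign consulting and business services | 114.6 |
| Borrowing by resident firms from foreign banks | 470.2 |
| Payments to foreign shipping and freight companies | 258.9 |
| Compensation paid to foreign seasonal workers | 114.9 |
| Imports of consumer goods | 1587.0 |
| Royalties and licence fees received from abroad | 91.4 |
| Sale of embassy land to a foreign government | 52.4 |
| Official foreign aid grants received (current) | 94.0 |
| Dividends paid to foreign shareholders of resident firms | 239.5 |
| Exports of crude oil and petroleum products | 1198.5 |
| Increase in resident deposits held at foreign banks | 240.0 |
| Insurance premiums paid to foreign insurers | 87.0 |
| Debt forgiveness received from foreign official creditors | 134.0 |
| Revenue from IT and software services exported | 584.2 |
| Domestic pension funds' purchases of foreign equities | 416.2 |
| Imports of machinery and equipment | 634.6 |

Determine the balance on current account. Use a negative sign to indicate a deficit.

-1068.4

Goods: -634.6 - 1587.0 + 1198.5 = -1023.1
Services: -114.6 - 258.9 + 91.4 - 87.0 + 584.2 = 215.1
Primary income: -239.5 - 114.9 = -354.4
Secondary income: 94.0
Current account = (-1023.1) + 215.1 + (-354.4) + 94.0 = -1068.4
(Excluded from the current account — financial account: borrowing by resident firms from foreign banks 470.2, increase in resident deposits held at foreign banks 240.0, domestic pension funds' purchases of foreign equities 416.2; capital account: sale of embassy land to a foreign government 52.4, debt forgiveness received from foreign official creditors 134.0.)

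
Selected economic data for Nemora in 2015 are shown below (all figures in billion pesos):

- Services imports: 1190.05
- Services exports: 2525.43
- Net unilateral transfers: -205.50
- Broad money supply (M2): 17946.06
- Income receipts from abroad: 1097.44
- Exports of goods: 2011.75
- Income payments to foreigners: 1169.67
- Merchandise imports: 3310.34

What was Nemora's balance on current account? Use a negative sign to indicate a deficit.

Goods balance = 2011.75 - 3310.34 = -1298.59
Services balance = 2525.43 - 1190.05 = 1335.38
Trade balance (goods + services) = -1298.59 + 1335.38 = 36.79
Net primary income = 1097.44 - 1169.67 = -72.23
Net secondary income = -205.50
Current account = 36.79 + (-72.23) + (-205.50) = -240.94

-240.94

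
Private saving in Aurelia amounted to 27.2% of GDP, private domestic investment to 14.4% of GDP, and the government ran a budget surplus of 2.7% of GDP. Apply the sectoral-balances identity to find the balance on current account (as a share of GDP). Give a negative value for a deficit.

15.5

By the sectoral-balances identity, CA = (S_private - I) + (T - G).
Private balance = 27.2 - 14.4 = 12.8
Government balance (T - G) = 2.7
CA = 12.8 + 2.7 = 15.5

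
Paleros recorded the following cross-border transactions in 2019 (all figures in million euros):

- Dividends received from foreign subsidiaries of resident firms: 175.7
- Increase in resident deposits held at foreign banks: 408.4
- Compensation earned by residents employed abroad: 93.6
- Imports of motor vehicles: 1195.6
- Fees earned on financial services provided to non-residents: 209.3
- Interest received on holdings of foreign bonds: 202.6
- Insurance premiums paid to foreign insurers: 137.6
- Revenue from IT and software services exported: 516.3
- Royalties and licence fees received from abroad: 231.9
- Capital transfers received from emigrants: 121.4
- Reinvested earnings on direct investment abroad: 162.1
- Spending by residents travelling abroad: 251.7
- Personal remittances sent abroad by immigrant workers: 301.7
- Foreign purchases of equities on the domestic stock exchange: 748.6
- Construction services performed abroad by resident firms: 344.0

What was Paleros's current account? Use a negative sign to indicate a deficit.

48.9

Goods: -1195.6
Services: 344.0 - 251.7 + 209.3 + 516.3 - 137.6 + 231.9 = 912.2
Primary income: 93.6 + 202.6 + 175.7 + 162.1 = 634.0
Secondary income: -301.7
Current account = (-1195.6) + 912.2 + 634.0 + (-301.7) = 48.9
(Excluded from the current account — financial account: increase in resident deposits held at foreign banks 408.4, foreign purchases of equities on the domestic stock exchange 748.6; capital account: capital transfers received from emigrants 121.4.)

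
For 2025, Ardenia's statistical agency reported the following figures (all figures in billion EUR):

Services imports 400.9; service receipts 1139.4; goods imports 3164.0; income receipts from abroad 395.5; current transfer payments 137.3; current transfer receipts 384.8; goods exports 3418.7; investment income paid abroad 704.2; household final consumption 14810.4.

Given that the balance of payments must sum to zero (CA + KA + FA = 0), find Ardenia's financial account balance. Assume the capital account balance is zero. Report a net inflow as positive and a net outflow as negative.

-932.0

Goods balance = 3418.7 - 3164.0 = 254.7
Services balance = 1139.4 - 400.9 = 738.5
Trade balance (goods + services) = 254.7 + 738.5 = 993.2
Net primary income = 395.5 - 704.2 = -308.7
Net secondary income = 384.8 - 137.3 = 247.5
Current account = 993.2 + (-308.7) + 247.5 = 932.0
Financial account = -(932.0) = -932.0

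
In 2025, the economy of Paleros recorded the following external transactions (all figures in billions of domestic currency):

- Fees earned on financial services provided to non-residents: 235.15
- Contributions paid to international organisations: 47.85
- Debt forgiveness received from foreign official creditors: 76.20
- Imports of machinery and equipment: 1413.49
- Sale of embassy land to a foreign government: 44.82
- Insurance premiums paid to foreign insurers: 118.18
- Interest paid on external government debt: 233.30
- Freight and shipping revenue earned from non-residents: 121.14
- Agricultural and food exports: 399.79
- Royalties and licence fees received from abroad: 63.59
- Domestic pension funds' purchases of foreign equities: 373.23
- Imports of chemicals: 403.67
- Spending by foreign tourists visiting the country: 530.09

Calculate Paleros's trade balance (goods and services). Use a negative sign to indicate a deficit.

Goods: 399.79 - 1413.49 - 403.67 = -1417.37
Services: 235.15 + 63.59 - 118.18 + 121.14 + 530.09 = 831.79
Trade balance = -1417.37 + 831.79 = -585.58
(Excluded from the trade balance — secondary income: contributions paid to international organisations 47.85; capital account: debt forgiveness received from foreign official creditors 76.20, sale of embassy land to a foreign government 44.82; primary income: interest paid on external government debt 233.30; financial account: domestic pension funds' purchases of foreign equities 373.23.)

-585.58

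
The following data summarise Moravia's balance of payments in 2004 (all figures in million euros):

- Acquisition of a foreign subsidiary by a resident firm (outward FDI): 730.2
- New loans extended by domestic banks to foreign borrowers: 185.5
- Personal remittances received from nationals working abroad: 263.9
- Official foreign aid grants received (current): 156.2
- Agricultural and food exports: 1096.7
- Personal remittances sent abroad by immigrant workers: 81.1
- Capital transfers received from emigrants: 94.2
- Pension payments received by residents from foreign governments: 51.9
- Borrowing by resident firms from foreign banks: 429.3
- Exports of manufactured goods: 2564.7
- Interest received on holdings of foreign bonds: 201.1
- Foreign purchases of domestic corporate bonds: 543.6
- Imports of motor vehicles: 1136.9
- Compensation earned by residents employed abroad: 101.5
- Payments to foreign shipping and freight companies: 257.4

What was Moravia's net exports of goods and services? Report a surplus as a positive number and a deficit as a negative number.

Goods: 1096.7 - 1136.9 + 2564.7 = 2524.5
Services: -257.4
Trade balance = 2524.5 + (-257.4) = 2267.1
(Excluded from the trade balance — financial account: acquisition of a foreign subsidiary by a resident firm (outward FDI) 730.2, new loans extended by domestic banks to foreign borrowers 185.5, borrowing by resident firms from foreign banks 429.3, foreign purchases of domestic corporate bonds 543.6; secondary income: personal remittances received from nationals working abroad 263.9, official foreign aid grants received (current) 156.2, personal remittances sent abroad by immigrant workers 81.1, pension payments received by residents from foreign governments 51.9; capital account: capital transfers received from emigrants 94.2; primary income: interest received on holdings of foreign bonds 201.1, compensation earned by residents employed abroad 101.5.)

2267.1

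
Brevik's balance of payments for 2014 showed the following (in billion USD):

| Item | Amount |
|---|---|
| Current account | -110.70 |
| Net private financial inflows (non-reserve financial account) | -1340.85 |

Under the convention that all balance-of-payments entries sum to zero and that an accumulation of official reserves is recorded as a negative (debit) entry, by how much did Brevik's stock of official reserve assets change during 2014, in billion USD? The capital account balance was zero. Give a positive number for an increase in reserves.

-1451.55

Official reserve transactions balance = -((-110.70) + (-1340.85)) = 1451.55
An accumulation of reserves is recorded as a debit (negative entry), so the change in the stock of reserves is the negative of that balance.
Change in official reserves = -(1451.55) = -1451.55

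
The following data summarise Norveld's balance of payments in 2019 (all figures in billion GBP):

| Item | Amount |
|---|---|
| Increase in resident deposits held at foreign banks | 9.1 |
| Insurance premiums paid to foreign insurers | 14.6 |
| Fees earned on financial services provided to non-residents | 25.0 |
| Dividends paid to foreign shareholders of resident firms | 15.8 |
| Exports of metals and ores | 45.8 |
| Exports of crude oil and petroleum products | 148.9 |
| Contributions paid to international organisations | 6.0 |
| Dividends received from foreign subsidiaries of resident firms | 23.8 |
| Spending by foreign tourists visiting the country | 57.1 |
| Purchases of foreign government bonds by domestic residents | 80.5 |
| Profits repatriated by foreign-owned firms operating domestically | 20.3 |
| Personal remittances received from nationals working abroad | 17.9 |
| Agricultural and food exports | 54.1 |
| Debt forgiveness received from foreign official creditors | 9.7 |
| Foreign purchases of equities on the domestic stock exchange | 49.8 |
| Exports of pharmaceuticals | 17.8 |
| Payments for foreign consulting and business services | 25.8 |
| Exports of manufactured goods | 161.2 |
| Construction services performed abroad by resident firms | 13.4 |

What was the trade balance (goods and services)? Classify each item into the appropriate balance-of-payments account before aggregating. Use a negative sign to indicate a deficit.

Goods: 161.2 + 45.8 + 54.1 + 17.8 + 148.9 = 427.8
Services: -14.6 + 25.0 + 13.4 + 57.1 - 25.8 = 55.1
Trade balance = 427.8 + 55.1 = 482.9
(Excluded from the trade balance — financial account: increase in resident deposits held at foreign banks 9.1, purchases of foreign government bonds by domestic residents 80.5, foreign purchases of equities on the domestic stock exchange 49.8; primary income: dividends paid to foreign shareholders of resident firms 15.8, dividends received from foreign subsidiaries of resident firms 23.8, profits repatriated by foreign-owned firms operating domestically 20.3; secondary income: contributions paid to international organisations 6.0, personal remittances received from nationals working abroad 17.9; capital account: debt forgiveness received from foreign official creditors 9.7.)

482.9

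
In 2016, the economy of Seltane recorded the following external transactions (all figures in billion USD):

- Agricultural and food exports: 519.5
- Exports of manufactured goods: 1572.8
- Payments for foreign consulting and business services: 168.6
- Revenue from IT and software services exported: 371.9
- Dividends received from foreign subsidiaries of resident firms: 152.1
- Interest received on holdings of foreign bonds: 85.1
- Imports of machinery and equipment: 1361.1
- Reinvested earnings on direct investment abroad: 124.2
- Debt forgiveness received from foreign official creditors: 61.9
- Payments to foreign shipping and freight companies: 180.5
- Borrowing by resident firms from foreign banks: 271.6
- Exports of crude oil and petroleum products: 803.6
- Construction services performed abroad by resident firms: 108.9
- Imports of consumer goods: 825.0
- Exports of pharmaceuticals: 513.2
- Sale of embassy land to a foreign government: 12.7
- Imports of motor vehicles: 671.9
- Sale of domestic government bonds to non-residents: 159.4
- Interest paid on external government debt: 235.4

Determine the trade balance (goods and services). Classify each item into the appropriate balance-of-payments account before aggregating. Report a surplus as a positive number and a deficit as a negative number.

682.8

Goods: 803.6 + 513.2 - 825.0 - 1361.1 + 1572.8 - 671.9 + 519.5 = 551.1
Services: 371.9 - 168.6 + 108.9 - 180.5 = 131.7
Trade balance = 551.1 + 131.7 = 682.8
(Excluded from the trade balance — primary income: dividends received from foreign subsidiaries of resident firms 152.1, interest received on holdings of foreign bonds 85.1, reinvested earnings on direct investment abroad 124.2, interest paid on external government debt 235.4; capital account: debt forgiveness received from foreign official creditors 61.9, sale of embassy land to a foreign government 12.7; financial account: borrowing by resident firms from foreign banks 271.6, sale of domestic government bonds to non-residents 159.4.)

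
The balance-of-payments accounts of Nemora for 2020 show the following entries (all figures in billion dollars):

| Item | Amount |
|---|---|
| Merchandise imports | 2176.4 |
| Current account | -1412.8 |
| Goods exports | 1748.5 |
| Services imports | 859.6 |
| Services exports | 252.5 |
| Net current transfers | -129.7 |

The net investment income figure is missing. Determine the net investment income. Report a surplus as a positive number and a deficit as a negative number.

-248.1

Current account = goods balance + services balance + net primary income + net secondary income
Sum of the known components = -1164.7
Net investment income = CA - (known components) = -1412.8 - (-1164.7) = -248.1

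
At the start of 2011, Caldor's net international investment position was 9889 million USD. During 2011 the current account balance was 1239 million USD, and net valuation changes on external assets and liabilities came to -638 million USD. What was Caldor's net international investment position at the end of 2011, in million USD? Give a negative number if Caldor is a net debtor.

10490

Change in NIIP = current account + net valuation change = 1239 + (-638) = 601
End-of-year NIIP = 9889 + 601 = 10490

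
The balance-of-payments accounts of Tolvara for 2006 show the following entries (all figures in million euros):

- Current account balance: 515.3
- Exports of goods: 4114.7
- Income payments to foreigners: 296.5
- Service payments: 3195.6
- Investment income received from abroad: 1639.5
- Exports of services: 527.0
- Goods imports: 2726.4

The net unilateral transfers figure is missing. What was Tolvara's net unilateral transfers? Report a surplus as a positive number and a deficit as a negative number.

452.6

Current account = goods balance + services balance + net primary income + net secondary income
Sum of the known components = 62.7
Net unilateral transfers = CA - (known components) = 515.3 - 62.7 = 452.6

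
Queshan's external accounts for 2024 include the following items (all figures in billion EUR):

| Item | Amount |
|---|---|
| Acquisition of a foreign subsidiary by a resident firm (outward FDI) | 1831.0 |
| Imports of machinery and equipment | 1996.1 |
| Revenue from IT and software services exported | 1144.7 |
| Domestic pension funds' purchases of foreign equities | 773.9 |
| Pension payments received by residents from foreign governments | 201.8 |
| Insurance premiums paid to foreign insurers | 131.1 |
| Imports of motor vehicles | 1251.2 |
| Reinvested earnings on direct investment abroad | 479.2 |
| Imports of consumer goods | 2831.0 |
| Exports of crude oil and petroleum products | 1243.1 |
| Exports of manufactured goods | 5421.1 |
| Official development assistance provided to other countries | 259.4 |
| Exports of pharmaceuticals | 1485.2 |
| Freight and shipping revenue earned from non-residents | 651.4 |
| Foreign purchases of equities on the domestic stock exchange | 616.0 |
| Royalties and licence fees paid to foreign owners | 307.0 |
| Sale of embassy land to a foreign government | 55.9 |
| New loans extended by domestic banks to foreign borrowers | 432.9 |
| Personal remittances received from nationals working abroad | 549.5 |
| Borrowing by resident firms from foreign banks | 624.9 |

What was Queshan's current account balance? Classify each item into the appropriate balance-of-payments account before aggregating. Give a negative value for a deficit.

4400.2

Goods: -1251.2 + 1243.1 + 1485.2 + 5421.1 - 2831.0 - 1996.1 = 2071.1
Services: 1144.7 - 307.0 - 131.1 + 651.4 = 1358.0
Primary income: 479.2
Secondary income: -259.4 + 549.5 + 201.8 = 491.9
Current account = 2071.1 + 1358.0 + 479.2 + 491.9 = 4400.2
(Excluded from the current account — financial account: acquisition of a foreign subsidiary by a resident firm (outward FDI) 1831.0, domestic pension funds' purchases of foreign equities 773.9, foreign purchases of equities on the domestic stock exchange 616.0, new loans extended by domestic banks to foreign borrowers 432.9, borrowing by resident firms from foreign banks 624.9; capital account: sale of embassy land to a foreign government 55.9.)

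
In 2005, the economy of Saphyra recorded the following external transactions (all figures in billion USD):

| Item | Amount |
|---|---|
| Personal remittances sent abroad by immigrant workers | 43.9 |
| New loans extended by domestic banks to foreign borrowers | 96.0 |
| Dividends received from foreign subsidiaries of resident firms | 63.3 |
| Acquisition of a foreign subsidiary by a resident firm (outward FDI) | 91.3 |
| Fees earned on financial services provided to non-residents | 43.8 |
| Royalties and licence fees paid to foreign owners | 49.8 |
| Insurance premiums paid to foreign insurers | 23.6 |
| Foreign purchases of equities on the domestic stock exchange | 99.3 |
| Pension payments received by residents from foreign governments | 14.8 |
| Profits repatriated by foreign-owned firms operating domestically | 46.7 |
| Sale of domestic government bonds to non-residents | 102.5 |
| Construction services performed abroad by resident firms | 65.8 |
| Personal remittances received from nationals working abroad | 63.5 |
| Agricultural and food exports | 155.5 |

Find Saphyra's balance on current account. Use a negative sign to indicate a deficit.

242.7

Goods: 155.5
Services: 43.8 - 49.8 + 65.8 - 23.6 = 36.2
Primary income: -46.7 + 63.3 = 16.6
Secondary income: -43.9 + 14.8 + 63.5 = 34.4
Current account = 155.5 + 36.2 + 16.6 + 34.4 = 242.7
(Excluded from the current account — financial account: new loans extended by domestic banks to foreign borrowers 96.0, acquisition of a foreign subsidiary by a resident firm (outward FDI) 91.3, foreign purchases of equities on the domestic stock exchange 99.3, sale of domestic government bonds to non-residents 102.5.)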